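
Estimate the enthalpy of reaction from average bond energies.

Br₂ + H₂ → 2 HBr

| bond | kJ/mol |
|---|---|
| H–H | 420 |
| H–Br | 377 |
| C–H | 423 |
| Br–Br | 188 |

ΔH ≈ −146 kJ

Bonds broken (reactants):
  Br–Br: 1 × 188 = 188
  H–H: 1 × 420 = 420
  Σ(broken) = 608 kJ
Bonds formed (products):
  H–Br: 2 × 377 = 754
  Σ(formed) = 754 kJ
ΔH = Σ(broken) − Σ(formed) = 608 − 754 = −146 kJ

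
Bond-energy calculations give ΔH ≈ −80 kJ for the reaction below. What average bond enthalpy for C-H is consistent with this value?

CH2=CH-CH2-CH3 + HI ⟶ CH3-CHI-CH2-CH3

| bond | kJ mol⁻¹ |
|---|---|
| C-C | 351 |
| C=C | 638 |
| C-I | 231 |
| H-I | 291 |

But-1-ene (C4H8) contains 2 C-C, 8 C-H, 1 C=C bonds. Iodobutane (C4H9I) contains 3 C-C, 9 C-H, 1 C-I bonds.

Let D be the C-H bond energy.
Σ(broken) = 2×351 + 8×D + 1×638 + 1×291 = 1631 + 8D
Σ(formed) = 3×351 + 9×D + 1×231 = 1284 + 9D
ΔH = Σ(broken) − Σ(formed) = (1631 + 8D) − (1284 + 9D) = +347 − D
Setting this equal to −80 kJ gives D = 427 kJ/mol.

D(C-H) ≈ 427 kJ/mol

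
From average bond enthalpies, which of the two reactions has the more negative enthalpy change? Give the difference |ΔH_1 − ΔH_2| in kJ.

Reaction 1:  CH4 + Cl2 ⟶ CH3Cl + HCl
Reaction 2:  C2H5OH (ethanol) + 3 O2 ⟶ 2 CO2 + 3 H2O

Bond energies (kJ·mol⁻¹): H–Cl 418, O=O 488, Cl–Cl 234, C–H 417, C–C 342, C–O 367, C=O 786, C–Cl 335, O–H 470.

Reaction 1:
  Bonds broken (reactants):
    C–H: 4 × 417 = 1668
    Cl–Cl: 1 × 234 = 234
    Σ(broken) = 1902 kJ
  Bonds formed (products):
    C–Cl: 1 × 335 = 335
    C–H: 3 × 417 = 1251
    H–Cl: 1 × 418 = 418
    Σ(formed) = 2004 kJ
  ΔH_1 = 1902 − 2004 = −102 kJ
Reaction 2:
  Bonds broken (reactants):
    C–C: 1 × 342 = 342
    C–H: 5 × 417 = 2085
    C–O: 1 × 367 = 367
    O–H: 1 × 470 = 470
    O=O: 3 × 488 = 1464
    Σ(broken) = 4728 kJ
  Bonds formed (products):
    C=O: 4 × 786 = 3144
    O–H: 6 × 470 = 2820
    Σ(formed) = 5964 kJ
  ΔH_2 = 4728 − 5964 = −1236 kJ
ΔH_1 − ΔH_2 = +1134 kJ, so reaction 2 has the more negative ΔH; |ΔH_1 − ΔH_2| = 1134 kJ.

Reaction 2, by 1134 kJ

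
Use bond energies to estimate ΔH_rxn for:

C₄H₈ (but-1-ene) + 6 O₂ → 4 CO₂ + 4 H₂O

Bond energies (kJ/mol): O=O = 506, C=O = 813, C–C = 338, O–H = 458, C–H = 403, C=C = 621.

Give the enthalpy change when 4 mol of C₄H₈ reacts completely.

ΔH = −10444 kJ

Bonds broken (reactants):
  C–C: 2 × 338 = 676
  C–H: 8 × 403 = 3224
  C=C: 1 × 621 = 621
  O=O: 6 × 506 = 3036
  Σ(broken) = 7557 kJ
Bonds formed (products):
  C=O: 8 × 813 = 6504
  O–H: 8 × 458 = 3664
  Σ(formed) = 10168 kJ
ΔH = Σ(broken) − Σ(formed) = 7557 − 10168 = −2611 kJ
For 4× the reaction as written: 4 × (−2611) = −10444 kJ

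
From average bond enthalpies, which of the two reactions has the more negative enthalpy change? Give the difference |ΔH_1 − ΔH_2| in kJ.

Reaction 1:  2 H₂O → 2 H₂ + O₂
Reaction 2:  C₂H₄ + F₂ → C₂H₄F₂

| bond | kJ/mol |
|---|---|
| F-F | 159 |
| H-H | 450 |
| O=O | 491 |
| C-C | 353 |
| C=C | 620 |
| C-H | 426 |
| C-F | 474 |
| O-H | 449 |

Reaction 2, by 927 kJ

Reaction 1:
  Bonds broken (reactants):
    O-H: 4 × 449 = 1796
    Σ(broken) = 1796 kJ
  Bonds formed (products):
    H-H: 2 × 450 = 900
    O=O: 1 × 491 = 491
    Σ(formed) = 1391 kJ
  ΔH_1 = 1796 − 1391 = +405 kJ
Reaction 2:
  Bonds broken (reactants):
    C-H: 4 × 426 = 1704
    C=C: 1 × 620 = 620
    F-F: 1 × 159 = 159
    Σ(broken) = 2483 kJ
  Bonds formed (products):
    C-C: 1 × 353 = 353
    C-F: 2 × 474 = 948
    C-H: 4 × 426 = 1704
    Σ(formed) = 3005 kJ
  ΔH_2 = 2483 − 3005 = −522 kJ
ΔH_1 − ΔH_2 = +927 kJ, so reaction 2 has the more negative ΔH; |ΔH_1 − ΔH_2| = 927 kJ.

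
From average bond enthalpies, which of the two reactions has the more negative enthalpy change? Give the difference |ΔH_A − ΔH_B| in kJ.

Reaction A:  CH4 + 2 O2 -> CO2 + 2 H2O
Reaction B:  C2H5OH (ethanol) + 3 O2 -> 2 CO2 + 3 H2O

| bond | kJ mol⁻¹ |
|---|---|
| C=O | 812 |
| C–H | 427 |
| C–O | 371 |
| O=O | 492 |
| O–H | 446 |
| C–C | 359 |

Reaction B, by 421 kJ

Reaction A:
  Bonds broken (reactants):
    C–H: 4 × 427 = 1708
    O=O: 2 × 492 = 984
    Σ(broken) = 2692 kJ
  Bonds formed (products):
    C=O: 2 × 812 = 1624
    O–H: 4 × 446 = 1784
    Σ(formed) = 3408 kJ
  ΔH_A = 2692 − 3408 = −716 kJ
Reaction B:
  Bonds broken (reactants):
    C–C: 1 × 359 = 359
    C–H: 5 × 427 = 2135
    C–O: 1 × 371 = 371
    O–H: 1 × 446 = 446
    O=O: 3 × 492 = 1476
    Σ(broken) = 4787 kJ
  Bonds formed (products):
    C=O: 4 × 812 = 3248
    O–H: 6 × 446 = 2676
    Σ(formed) = 5924 kJ
  ΔH_B = 4787 − 5924 = −1137 kJ
ΔH_A − ΔH_B = +421 kJ, so reaction B has the more negative ΔH; |ΔH_A − ΔH_B| = 421 kJ.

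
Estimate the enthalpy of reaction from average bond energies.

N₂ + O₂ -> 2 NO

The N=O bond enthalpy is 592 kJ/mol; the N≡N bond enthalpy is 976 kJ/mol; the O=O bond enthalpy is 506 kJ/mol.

Bonds broken (reactants):
  N≡N: 1 × 976 = 976
  O=O: 1 × 506 = 506
  Σ(broken) = 1482 kJ
Bonds formed (products):
  N=O: 2 × 592 = 1184
  Σ(formed) = 1184 kJ
ΔH = Σ(broken) − Σ(formed) = 1482 − 1184 = +298 kJ

ΔH ≈ +298 kJ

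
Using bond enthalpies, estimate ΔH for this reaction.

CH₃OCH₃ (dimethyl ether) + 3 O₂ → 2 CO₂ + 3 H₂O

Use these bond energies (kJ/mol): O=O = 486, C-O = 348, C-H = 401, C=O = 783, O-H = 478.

ΔH ≈ −1440 kJ

Bonds broken (reactants):
  C-H: 6 × 401 = 2406
  C-O: 2 × 348 = 696
  O=O: 3 × 486 = 1458
  Σ(broken) = 4560 kJ
Bonds formed (products):
  C=O: 4 × 783 = 3132
  O-H: 6 × 478 = 2868
  Σ(formed) = 6000 kJ
ΔH = Σ(broken) − Σ(formed) = 4560 − 6000 = −1440 kJ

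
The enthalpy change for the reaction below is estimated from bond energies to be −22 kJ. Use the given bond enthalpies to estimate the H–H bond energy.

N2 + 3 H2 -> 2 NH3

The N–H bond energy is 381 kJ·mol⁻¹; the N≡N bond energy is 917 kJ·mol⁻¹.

Let D be the H–H bond energy.
Σ(broken) = 3×D + 1×917 = 917 + 3D
Σ(formed) = 6×381 = 2286
ΔH = Σ(broken) − Σ(formed) = (917 + 3D) − (2286) = −1369 + 3D
Setting this equal to −22 kJ gives 3D = 1347, so D = 449 kJ/mol.

D(H–H) ≈ 449 kJ/mol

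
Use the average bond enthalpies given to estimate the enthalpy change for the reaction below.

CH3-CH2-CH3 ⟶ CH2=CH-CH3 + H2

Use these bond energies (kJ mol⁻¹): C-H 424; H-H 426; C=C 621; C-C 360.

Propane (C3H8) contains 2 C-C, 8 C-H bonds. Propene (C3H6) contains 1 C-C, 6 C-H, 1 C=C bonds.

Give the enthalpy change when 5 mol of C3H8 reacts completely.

ΔH = +805 kJ

Bonds broken (reactants):
  C-C: 2 × 360 = 720
  C-H: 8 × 424 = 3392
  Σ(broken) = 4112 kJ
Bonds formed (products):
  C-C: 1 × 360 = 360
  C-H: 6 × 424 = 2544
  C=C: 1 × 621 = 621
  H-H: 1 × 426 = 426
  Σ(formed) = 3951 kJ
ΔH = Σ(broken) − Σ(formed) = 4112 − 3951 = +161 kJ
For 5× the reaction as written: 5 × (+161) = +805 kJ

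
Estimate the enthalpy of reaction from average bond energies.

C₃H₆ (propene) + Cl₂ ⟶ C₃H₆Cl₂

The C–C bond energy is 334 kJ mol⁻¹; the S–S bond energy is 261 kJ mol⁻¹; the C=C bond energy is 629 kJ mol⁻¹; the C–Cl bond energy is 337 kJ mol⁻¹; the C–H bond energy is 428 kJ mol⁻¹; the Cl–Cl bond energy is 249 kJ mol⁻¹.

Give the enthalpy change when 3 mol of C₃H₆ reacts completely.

ΔH = −390 kJ

Bonds broken (reactants):
  C–C: 1 × 334 = 334
  C–H: 6 × 428 = 2568
  C=C: 1 × 629 = 629
  Cl–Cl: 1 × 249 = 249
  Σ(broken) = 3780 kJ
Bonds formed (products):
  C–C: 2 × 334 = 668
  C–Cl: 2 × 337 = 674
  C–H: 6 × 428 = 2568
  Σ(formed) = 3910 kJ
ΔH = Σ(broken) − Σ(formed) = 3780 − 3910 = −130 kJ
For 3× the reaction as written: 3 × (−130) = −390 kJ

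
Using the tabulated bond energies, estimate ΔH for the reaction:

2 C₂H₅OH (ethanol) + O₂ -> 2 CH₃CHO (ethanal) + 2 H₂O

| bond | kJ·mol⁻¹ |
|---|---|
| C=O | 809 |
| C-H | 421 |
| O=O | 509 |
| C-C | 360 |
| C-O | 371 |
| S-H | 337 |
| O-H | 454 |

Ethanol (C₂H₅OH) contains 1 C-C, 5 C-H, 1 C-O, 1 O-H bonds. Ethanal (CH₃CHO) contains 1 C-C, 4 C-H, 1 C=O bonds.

ΔH ≈ −433 kJ

Bonds broken (reactants):
  C-C: 2 × 360 = 720
  C-H: 10 × 421 = 4210
  C-O: 2 × 371 = 742
  O-H: 2 × 454 = 908
  O=O: 1 × 509 = 509
  Σ(broken) = 7089 kJ
Bonds formed (products):
  C-C: 2 × 360 = 720
  C-H: 8 × 421 = 3368
  C=O: 2 × 809 = 1618
  O-H: 4 × 454 = 1816
  Σ(formed) = 7522 kJ
ΔH = Σ(broken) − Σ(formed) = 7089 − 7522 = −433 kJ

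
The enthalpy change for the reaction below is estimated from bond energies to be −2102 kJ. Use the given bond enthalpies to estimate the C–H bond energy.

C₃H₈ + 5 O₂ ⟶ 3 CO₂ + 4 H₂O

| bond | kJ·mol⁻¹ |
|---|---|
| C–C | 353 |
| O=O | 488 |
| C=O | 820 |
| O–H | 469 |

D(C–H) ≈ 428 kJ/mol

Let D be the C–H bond energy.
Σ(broken) = 2×353 + 8×D + 5×488 = 3146 + 8D
Σ(formed) = 6×820 + 8×469 = 8672
ΔH = Σ(broken) − Σ(formed) = (3146 + 8D) − (8672) = −5526 + 8D
Setting this equal to −2102 kJ gives 8D = 3424, so D = 428 kJ/mol.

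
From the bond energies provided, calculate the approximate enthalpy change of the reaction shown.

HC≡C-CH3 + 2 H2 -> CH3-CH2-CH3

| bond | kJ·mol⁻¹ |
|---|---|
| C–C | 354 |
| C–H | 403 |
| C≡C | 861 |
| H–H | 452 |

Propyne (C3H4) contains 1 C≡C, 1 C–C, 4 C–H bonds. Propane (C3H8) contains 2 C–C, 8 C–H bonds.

Bonds broken (reactants):
  C≡C: 1 × 861 = 861
  C–C: 1 × 354 = 354
  C–H: 4 × 403 = 1612
  H–H: 2 × 452 = 904
  Σ(broken) = 3731 kJ
Bonds formed (products):
  C–C: 2 × 354 = 708
  C–H: 8 × 403 = 3224
  Σ(formed) = 3932 kJ
ΔH = Σ(broken) − Σ(formed) = 3731 − 3932 = −201 kJ

ΔH ≈ −201 kJ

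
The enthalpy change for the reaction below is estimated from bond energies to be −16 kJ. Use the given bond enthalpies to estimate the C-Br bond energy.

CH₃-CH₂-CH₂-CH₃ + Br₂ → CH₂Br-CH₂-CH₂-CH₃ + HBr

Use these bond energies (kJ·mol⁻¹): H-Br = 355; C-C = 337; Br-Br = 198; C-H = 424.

Let D be the C-Br bond energy.
Σ(broken) = 1×198 + 3×337 + 10×424 = 5449
Σ(formed) = 1×D + 3×337 + 9×424 + 1×355 = 5182 + D
ΔH = Σ(broken) − Σ(formed) = (5449) − (5182 + D) = +267 − D
Setting this equal to −16 kJ gives D = 283 kJ/mol.

D(C-Br) ≈ 283 kJ/mol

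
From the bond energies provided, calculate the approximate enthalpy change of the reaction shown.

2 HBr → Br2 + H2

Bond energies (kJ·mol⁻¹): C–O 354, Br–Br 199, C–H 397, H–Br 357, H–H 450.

Bonds broken (reactants):
  H–Br: 2 × 357 = 714
  Σ(broken) = 714 kJ
Bonds formed (products):
  Br–Br: 1 × 199 = 199
  H–H: 1 × 450 = 450
  Σ(formed) = 649 kJ
ΔH = Σ(broken) − Σ(formed) = 714 − 649 = +65 kJ

ΔH ≈ +65 kJ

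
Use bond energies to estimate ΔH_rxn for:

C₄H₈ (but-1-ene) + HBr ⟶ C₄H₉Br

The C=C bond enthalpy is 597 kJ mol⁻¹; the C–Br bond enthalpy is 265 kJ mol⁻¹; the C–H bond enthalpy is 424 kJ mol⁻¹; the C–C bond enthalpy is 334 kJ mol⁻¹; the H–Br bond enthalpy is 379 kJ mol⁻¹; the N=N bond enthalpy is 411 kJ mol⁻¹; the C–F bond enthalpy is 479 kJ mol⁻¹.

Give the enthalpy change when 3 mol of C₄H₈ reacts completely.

ΔH = −141 kJ

Bonds broken (reactants):
  C–C: 2 × 334 = 668
  C–H: 8 × 424 = 3392
  C=C: 1 × 597 = 597
  H–Br: 1 × 379 = 379
  Σ(broken) = 5036 kJ
Bonds formed (products):
  C–Br: 1 × 265 = 265
  C–C: 3 × 334 = 1002
  C–H: 9 × 424 = 3816
  Σ(formed) = 5083 kJ
ΔH = Σ(broken) − Σ(formed) = 5036 − 5083 = −47 kJ
For 3× the reaction as written: 3 × (−47) = −141 kJ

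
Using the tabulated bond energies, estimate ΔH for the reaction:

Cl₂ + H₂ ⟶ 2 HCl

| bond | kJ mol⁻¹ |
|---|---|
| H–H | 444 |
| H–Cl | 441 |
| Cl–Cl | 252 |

ΔH ≈ −186 kJ

Bonds broken (reactants):
  Cl–Cl: 1 × 252 = 252
  H–H: 1 × 444 = 444
  Σ(broken) = 696 kJ
Bonds formed (products):
  H–Cl: 2 × 441 = 882
  Σ(formed) = 882 kJ
ΔH = Σ(broken) − Σ(formed) = 696 − 882 = −186 kJ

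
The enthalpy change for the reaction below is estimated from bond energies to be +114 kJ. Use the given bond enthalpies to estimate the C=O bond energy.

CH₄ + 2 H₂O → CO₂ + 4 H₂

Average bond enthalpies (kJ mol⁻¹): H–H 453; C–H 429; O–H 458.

D(C=O) ≈ 811 kJ/mol

Let D be the C=O bond energy.
Σ(broken) = 4×429 + 4×458 = 3548
Σ(formed) = 2×D + 4×453 = 1812 + 2D
ΔH = Σ(broken) − Σ(formed) = (3548) − (1812 + 2D) = +1736 − 2D
Setting this equal to +114 kJ gives 2D = 1622, so D = 811 kJ/mol.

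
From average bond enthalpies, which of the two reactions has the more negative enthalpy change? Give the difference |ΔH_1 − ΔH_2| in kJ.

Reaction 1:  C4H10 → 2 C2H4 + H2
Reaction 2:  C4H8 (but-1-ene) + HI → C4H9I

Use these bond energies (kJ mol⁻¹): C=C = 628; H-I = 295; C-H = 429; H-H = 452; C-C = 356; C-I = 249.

Reaction 2, by 329 kJ

Reaction 1:
  Bonds broken (reactants):
    C-C: 3 × 356 = 1068
    C-H: 10 × 429 = 4290
    Σ(broken) = 5358 kJ
  Bonds formed (products):
    C-H: 8 × 429 = 3432
    C=C: 2 × 628 = 1256
    H-H: 1 × 452 = 452
    Σ(formed) = 5140 kJ
  ΔH_1 = 5358 − 5140 = +218 kJ
Reaction 2:
  Bonds broken (reactants):
    C-C: 2 × 356 = 712
    C-H: 8 × 429 = 3432
    C=C: 1 × 628 = 628
    H-I: 1 × 295 = 295
    Σ(broken) = 5067 kJ
  Bonds formed (products):
    C-C: 3 × 356 = 1068
    C-H: 9 × 429 = 3861
    C-I: 1 × 249 = 249
    Σ(formed) = 5178 kJ
  ΔH_2 = 5067 − 5178 = −111 kJ
ΔH_1 − ΔH_2 = +329 kJ, so reaction 2 has the more negative ΔH; |ΔH_1 − ΔH_2| = 329 kJ.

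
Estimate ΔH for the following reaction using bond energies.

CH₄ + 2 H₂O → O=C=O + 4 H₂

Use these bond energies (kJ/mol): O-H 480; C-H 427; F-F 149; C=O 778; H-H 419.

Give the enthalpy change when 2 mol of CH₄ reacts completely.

Bonds broken (reactants):
  C-H: 4 × 427 = 1708
  O-H: 4 × 480 = 1920
  Σ(broken) = 3628 kJ
Bonds formed (products):
  C=O: 2 × 778 = 1556
  H-H: 4 × 419 = 1676
  Σ(formed) = 3232 kJ
ΔH = Σ(broken) − Σ(formed) = 3628 − 3232 = +396 kJ
For 2× the reaction as written: 2 × (+396) = +792 kJ

ΔH = +792 kJ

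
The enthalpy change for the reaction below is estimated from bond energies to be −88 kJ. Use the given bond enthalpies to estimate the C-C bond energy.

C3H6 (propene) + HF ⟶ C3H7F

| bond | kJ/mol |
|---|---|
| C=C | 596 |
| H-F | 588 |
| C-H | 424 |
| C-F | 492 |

Let D be the C-C bond energy.
Σ(broken) = 1×D + 6×424 + 1×596 + 1×588 = 3728 + D
Σ(formed) = 2×D + 1×492 + 7×424 = 3460 + 2D
ΔH = Σ(broken) − Σ(formed) = (3728 + D) − (3460 + 2D) = +268 − D
Setting this equal to −88 kJ gives D = 356 kJ/mol.

D(C-C) ≈ 356 kJ/mol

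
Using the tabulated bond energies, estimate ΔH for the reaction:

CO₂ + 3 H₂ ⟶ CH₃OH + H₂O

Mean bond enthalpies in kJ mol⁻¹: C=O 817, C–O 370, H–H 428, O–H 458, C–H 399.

Bonds broken (reactants):
  C=O: 2 × 817 = 1634
  H–H: 3 × 428 = 1284
  Σ(broken) = 2918 kJ
Bonds formed (products):
  C–H: 3 × 399 = 1197
  C–O: 1 × 370 = 370
  O–H: 3 × 458 = 1374
  Σ(formed) = 2941 kJ
ΔH = Σ(broken) − Σ(formed) = 2918 − 2941 = −23 kJ

ΔH ≈ −23 kJ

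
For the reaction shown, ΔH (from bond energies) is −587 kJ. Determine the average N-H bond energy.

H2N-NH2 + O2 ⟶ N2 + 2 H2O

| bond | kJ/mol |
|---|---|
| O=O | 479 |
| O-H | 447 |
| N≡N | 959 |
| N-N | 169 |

D(N-H) ≈ 378 kJ/mol

Let D be the N-H bond energy.
Σ(broken) = 4×D + 1×169 + 1×479 = 648 + 4D
Σ(formed) = 1×959 + 4×447 = 2747
ΔH = Σ(broken) − Σ(formed) = (648 + 4D) − (2747) = −2099 + 4D
Setting this equal to −587 kJ gives 4D = 1512, so D = 378 kJ/mol.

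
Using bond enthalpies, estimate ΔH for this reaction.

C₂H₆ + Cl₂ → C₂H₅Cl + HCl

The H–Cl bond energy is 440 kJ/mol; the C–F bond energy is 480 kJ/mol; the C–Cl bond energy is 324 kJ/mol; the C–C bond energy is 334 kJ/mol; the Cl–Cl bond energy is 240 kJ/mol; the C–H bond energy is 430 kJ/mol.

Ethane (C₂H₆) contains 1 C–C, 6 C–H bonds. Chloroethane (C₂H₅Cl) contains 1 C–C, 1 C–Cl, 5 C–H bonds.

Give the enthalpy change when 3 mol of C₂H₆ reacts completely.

Bonds broken (reactants):
  C–C: 1 × 334 = 334
  C–H: 6 × 430 = 2580
  Cl–Cl: 1 × 240 = 240
  Σ(broken) = 3154 kJ
Bonds formed (products):
  C–C: 1 × 334 = 334
  C–Cl: 1 × 324 = 324
  C–H: 5 × 430 = 2150
  H–Cl: 1 × 440 = 440
  Σ(formed) = 3248 kJ
ΔH = Σ(broken) − Σ(formed) = 3154 − 3248 = −94 kJ
For 3× the reaction as written: 3 × (−94) = −282 kJ

ΔH = −282 kJ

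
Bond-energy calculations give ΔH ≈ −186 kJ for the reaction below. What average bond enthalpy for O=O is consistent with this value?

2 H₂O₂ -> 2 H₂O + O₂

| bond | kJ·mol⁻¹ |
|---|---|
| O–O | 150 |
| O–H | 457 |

Let D be the O=O bond energy.
Σ(broken) = 4×457 + 2×150 = 2128
Σ(formed) = 4×457 + 1×D = 1828 + D
ΔH = Σ(broken) − Σ(formed) = (2128) − (1828 + D) = +300 − D
Setting this equal to −186 kJ gives D = 486 kJ/mol.

D(O=O) ≈ 486 kJ/mol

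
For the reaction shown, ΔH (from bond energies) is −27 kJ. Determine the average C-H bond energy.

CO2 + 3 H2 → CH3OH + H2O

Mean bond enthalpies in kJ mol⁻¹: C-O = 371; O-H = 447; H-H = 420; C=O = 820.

Let D be the C-H bond energy.
Σ(broken) = 2×820 + 3×420 = 2900
Σ(formed) = 3×D + 1×371 + 3×447 = 1712 + 3D
ΔH = Σ(broken) − Σ(formed) = (2900) − (1712 + 3D) = +1188 − 3D
Setting this equal to −27 kJ gives 3D = 1215, so D = 405 kJ/mol.

D(C-H) ≈ 405 kJ/mol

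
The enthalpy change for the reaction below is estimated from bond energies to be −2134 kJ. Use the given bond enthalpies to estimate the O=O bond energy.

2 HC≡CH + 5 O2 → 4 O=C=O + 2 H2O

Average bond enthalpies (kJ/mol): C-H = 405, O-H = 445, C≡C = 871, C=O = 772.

Let D be the O=O bond energy.
Σ(broken) = 2×871 + 4×405 + 5×D = 3362 + 5D
Σ(formed) = 8×772 + 4×445 = 7956
ΔH = Σ(broken) − Σ(formed) = (3362 + 5D) − (7956) = −4594 + 5D
Setting this equal to −2134 kJ gives 5D = 2460, so D = 492 kJ/mol.

D(O=O) ≈ 492 kJ/mol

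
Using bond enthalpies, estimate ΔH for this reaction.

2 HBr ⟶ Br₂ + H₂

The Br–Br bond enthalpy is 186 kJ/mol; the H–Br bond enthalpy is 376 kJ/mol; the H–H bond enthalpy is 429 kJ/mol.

ΔH ≈ +137 kJ

Bonds broken (reactants):
  H–Br: 2 × 376 = 752
  Σ(broken) = 752 kJ
Bonds formed (products):
  Br–Br: 1 × 186 = 186
  H–H: 1 × 429 = 429
  Σ(formed) = 615 kJ
ΔH = Σ(broken) − Σ(formed) = 752 − 615 = +137 kJ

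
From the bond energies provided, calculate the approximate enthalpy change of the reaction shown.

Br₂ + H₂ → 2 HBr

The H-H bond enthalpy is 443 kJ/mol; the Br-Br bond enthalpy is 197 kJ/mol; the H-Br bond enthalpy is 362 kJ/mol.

Bonds broken (reactants):
  Br-Br: 1 × 197 = 197
  H-H: 1 × 443 = 443
  Σ(broken) = 640 kJ
Bonds formed (products):
  H-Br: 2 × 362 = 724
  Σ(formed) = 724 kJ
ΔH = Σ(broken) − Σ(formed) = 640 − 724 = −84 kJ

ΔH ≈ −84 kJ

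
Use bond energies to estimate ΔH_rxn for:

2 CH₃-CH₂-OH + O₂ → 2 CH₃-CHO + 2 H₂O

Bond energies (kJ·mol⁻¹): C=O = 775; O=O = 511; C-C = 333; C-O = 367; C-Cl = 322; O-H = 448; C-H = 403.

ΔH ≈ −395 kJ

Bonds broken (reactants):
  C-C: 2 × 333 = 666
  C-H: 10 × 403 = 4030
  C-O: 2 × 367 = 734
  O-H: 2 × 448 = 896
  O=O: 1 × 511 = 511
  Σ(broken) = 6837 kJ
Bonds formed (products):
  C-C: 2 × 333 = 666
  C-H: 8 × 403 = 3224
  C=O: 2 × 775 = 1550
  O-H: 4 × 448 = 1792
  Σ(formed) = 7232 kJ
ΔH = Σ(broken) − Σ(formed) = 6837 − 7232 = −395 kJ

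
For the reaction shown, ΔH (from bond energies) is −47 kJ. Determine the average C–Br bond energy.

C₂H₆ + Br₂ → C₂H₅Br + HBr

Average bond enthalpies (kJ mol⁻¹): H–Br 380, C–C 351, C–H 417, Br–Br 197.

Let D be the C–Br bond energy.
Σ(broken) = 1×197 + 1×351 + 6×417 = 3050
Σ(formed) = 1×D + 1×351 + 5×417 + 1×380 = 2816 + D
ΔH = Σ(broken) − Σ(formed) = (3050) − (2816 + D) = +234 − D
Setting this equal to −47 kJ gives D = 281 kJ/mol.

D(C–Br) ≈ 281 kJ/mol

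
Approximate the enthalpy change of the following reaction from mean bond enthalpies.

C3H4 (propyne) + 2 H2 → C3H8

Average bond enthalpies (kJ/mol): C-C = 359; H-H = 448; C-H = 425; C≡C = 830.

ΔH ≈ −333 kJ

Bonds broken (reactants):
  C≡C: 1 × 830 = 830
  C-C: 1 × 359 = 359
  C-H: 4 × 425 = 1700
  H-H: 2 × 448 = 896
  Σ(broken) = 3785 kJ
Bonds formed (products):
  C-C: 2 × 359 = 718
  C-H: 8 × 425 = 3400
  Σ(formed) = 4118 kJ
ΔH = Σ(broken) − Σ(formed) = 3785 − 4118 = −333 kJ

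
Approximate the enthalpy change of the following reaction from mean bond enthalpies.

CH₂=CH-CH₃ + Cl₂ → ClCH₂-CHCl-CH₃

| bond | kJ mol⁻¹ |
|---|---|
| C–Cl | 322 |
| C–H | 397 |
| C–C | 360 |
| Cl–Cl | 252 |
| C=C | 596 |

Bonds broken (reactants):
  C–C: 1 × 360 = 360
  C–H: 6 × 397 = 2382
  C=C: 1 × 596 = 596
  Cl–Cl: 1 × 252 = 252
  Σ(broken) = 3590 kJ
Bonds formed (products):
  C–C: 2 × 360 = 720
  C–Cl: 2 × 322 = 644
  C–H: 6 × 397 = 2382
  Σ(formed) = 3746 kJ
ΔH = Σ(broken) − Σ(formed) = 3590 − 3746 = −156 kJ

ΔH ≈ −156 kJ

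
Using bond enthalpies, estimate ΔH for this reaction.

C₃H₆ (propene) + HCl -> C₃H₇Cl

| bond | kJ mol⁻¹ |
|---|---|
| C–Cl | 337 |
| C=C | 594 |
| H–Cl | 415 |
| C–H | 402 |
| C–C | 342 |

ΔH ≈ −72 kJ

Bonds broken (reactants):
  C–C: 1 × 342 = 342
  C–H: 6 × 402 = 2412
  C=C: 1 × 594 = 594
  H–Cl: 1 × 415 = 415
  Σ(broken) = 3763 kJ
Bonds formed (products):
  C–C: 2 × 342 = 684
  C–Cl: 1 × 337 = 337
  C–H: 7 × 402 = 2814
  Σ(formed) = 3835 kJ
ΔH = Σ(broken) − Σ(formed) = 3763 − 3835 = −72 kJ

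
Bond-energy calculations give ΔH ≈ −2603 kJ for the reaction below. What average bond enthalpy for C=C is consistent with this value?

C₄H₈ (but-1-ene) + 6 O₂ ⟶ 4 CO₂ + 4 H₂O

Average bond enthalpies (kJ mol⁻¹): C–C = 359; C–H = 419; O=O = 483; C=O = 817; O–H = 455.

Let D be the C=C bond energy.
Σ(broken) = 2×359 + 8×419 + 1×D + 6×483 = 6968 + D
Σ(formed) = 8×817 + 8×455 = 10176
ΔH = Σ(broken) − Σ(formed) = (6968 + D) − (10176) = −3208 + D
Setting this equal to −2603 kJ gives D = 605 kJ/mol.

D(C=C) ≈ 605 kJ/mol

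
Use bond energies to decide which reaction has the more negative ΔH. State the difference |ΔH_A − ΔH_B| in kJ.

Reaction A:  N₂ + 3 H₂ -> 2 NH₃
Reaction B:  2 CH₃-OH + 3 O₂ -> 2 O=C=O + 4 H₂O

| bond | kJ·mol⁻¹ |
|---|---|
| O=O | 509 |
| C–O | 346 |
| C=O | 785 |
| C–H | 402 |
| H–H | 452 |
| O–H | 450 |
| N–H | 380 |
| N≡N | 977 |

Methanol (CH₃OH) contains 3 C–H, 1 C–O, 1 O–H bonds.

Reaction B, by 1262 kJ

Reaction A:
  Bonds broken (reactants):
    H–H: 3 × 452 = 1356
    N≡N: 1 × 977 = 977
    Σ(broken) = 2333 kJ
  Bonds formed (products):
    N–H: 6 × 380 = 2280
    Σ(formed) = 2280 kJ
  ΔH_A = 2333 − 2280 = +53 kJ
Reaction B:
  Bonds broken (reactants):
    C–H: 6 × 402 = 2412
    C–O: 2 × 346 = 692
    O–H: 2 × 450 = 900
    O=O: 3 × 509 = 1527
    Σ(broken) = 5531 kJ
  Bonds formed (products):
    C=O: 4 × 785 = 3140
    O–H: 8 × 450 = 3600
    Σ(formed) = 6740 kJ
  ΔH_B = 5531 − 6740 = −1209 kJ
ΔH_A − ΔH_B = +1262 kJ, so reaction B has the more negative ΔH; |ΔH_A − ΔH_B| = 1262 kJ.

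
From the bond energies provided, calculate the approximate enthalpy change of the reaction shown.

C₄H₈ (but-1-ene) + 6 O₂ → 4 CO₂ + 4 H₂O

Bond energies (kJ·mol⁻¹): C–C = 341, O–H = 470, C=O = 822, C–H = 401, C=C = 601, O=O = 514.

Bonds broken (reactants):
  C–C: 2 × 341 = 682
  C–H: 8 × 401 = 3208
  C=C: 1 × 601 = 601
  O=O: 6 × 514 = 3084
  Σ(broken) = 7575 kJ
Bonds formed (products):
  C=O: 8 × 822 = 6576
  O–H: 8 × 470 = 3760
  Σ(formed) = 10336 kJ
ΔH = Σ(broken) − Σ(formed) = 7575 − 10336 = −2761 kJ

ΔH ≈ −2761 kJ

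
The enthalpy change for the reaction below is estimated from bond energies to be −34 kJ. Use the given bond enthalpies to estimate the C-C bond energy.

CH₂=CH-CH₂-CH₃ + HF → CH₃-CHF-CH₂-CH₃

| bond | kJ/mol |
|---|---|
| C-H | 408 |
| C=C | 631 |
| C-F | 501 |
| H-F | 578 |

Let D be the C-C bond energy.
Σ(broken) = 2×D + 8×408 + 1×631 + 1×578 = 4473 + 2D
Σ(formed) = 3×D + 1×501 + 9×408 = 4173 + 3D
ΔH = Σ(broken) − Σ(formed) = (4473 + 2D) − (4173 + 3D) = +300 − D
Setting this equal to −34 kJ gives D = 334 kJ/mol.

D(C-C) ≈ 334 kJ/mol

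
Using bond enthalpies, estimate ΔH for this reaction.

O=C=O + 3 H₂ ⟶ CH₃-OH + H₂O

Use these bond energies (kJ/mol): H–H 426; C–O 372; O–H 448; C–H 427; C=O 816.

Bonds broken (reactants):
  C=O: 2 × 816 = 1632
  H–H: 3 × 426 = 1278
  Σ(broken) = 2910 kJ
Bonds formed (products):
  C–H: 3 × 427 = 1281
  C–O: 1 × 372 = 372
  O–H: 3 × 448 = 1344
  Σ(formed) = 2997 kJ
ΔH = Σ(broken) − Σ(formed) = 2910 − 2997 = −87 kJ

ΔH ≈ −87 kJ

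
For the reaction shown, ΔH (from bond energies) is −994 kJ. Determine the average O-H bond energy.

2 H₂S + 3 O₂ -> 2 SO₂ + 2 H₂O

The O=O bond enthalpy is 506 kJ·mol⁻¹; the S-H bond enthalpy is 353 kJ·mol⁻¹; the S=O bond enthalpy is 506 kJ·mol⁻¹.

D(O-H) ≈ 475 kJ/mol

Let D be the O-H bond energy.
Σ(broken) = 3×506 + 4×353 = 2930
Σ(formed) = 4×D + 4×506 = 2024 + 4D
ΔH = Σ(broken) − Σ(formed) = (2930) − (2024 + 4D) = +906 − 4D
Setting this equal to −994 kJ gives 4D = 1900, so D = 475 kJ/mol.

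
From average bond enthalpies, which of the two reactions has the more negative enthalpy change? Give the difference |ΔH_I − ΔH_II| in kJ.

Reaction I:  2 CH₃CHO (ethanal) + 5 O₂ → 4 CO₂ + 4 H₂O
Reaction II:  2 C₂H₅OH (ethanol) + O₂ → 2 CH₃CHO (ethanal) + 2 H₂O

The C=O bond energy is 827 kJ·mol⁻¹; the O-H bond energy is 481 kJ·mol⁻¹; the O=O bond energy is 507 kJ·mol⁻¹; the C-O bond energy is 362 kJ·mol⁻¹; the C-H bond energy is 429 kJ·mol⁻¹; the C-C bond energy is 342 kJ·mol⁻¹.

Reaction I:
  Bonds broken (reactants):
    C-C: 2 × 342 = 684
    C-H: 8 × 429 = 3432
    C=O: 2 × 827 = 1654
    O=O: 5 × 507 = 2535
    Σ(broken) = 8305 kJ
  Bonds formed (products):
    C=O: 8 × 827 = 6616
    O-H: 8 × 481 = 3848
    Σ(formed) = 10464 kJ
  ΔH_I = 8305 − 10464 = −2159 kJ
Reaction II:
  Bonds broken (reactants):
    C-C: 2 × 342 = 684
    C-H: 10 × 429 = 4290
    C-O: 2 × 362 = 724
    O-H: 2 × 481 = 962
    O=O: 1 × 507 = 507
    Σ(broken) = 7167 kJ
  Bonds formed (products):
    C-C: 2 × 342 = 684
    C-H: 8 × 429 = 3432
    C=O: 2 × 827 = 1654
    O-H: 4 × 481 = 1924
    Σ(formed) = 7694 kJ
  ΔH_II = 7167 − 7694 = −527 kJ
ΔH_I − ΔH_II = −1632 kJ, so reaction I has the more negative ΔH; |ΔH_I − ΔH_II| = 1632 kJ.

Reaction I, by 1632 kJ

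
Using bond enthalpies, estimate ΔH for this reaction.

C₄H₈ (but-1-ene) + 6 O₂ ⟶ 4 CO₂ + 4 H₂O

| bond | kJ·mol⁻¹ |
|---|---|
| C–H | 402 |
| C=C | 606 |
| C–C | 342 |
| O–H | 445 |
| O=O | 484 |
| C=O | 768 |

Bonds broken (reactants):
  C–C: 2 × 342 = 684
  C–H: 8 × 402 = 3216
  C=C: 1 × 606 = 606
  O=O: 6 × 484 = 2904
  Σ(broken) = 7410 kJ
Bonds formed (products):
  C=O: 8 × 768 = 6144
  O–H: 8 × 445 = 3560
  Σ(formed) = 9704 kJ
ΔH = Σ(broken) − Σ(formed) = 7410 − 9704 = −2294 kJ

ΔH ≈ −2294 kJ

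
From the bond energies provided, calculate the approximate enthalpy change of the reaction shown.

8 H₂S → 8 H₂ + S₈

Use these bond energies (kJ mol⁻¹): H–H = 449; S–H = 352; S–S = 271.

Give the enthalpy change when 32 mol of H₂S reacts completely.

ΔH = −512 kJ

Bonds broken (reactants):
  S–H: 16 × 352 = 5632
  Σ(broken) = 5632 kJ
Bonds formed (products):
  H–H: 8 × 449 = 3592
  S–S: 8 × 271 = 2168
  Σ(formed) = 5760 kJ
ΔH = Σ(broken) − Σ(formed) = 5632 − 5760 = −128 kJ
For 4× the reaction as written: 4 × (−128) = −512 kJ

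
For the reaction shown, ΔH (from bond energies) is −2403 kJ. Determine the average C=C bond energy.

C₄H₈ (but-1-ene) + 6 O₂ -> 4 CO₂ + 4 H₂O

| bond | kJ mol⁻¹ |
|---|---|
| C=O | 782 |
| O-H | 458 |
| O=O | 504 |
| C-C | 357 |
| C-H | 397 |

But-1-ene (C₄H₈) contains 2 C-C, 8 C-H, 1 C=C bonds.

Let D be the C=C bond energy.
Σ(broken) = 2×357 + 8×397 + 1×D + 6×504 = 6914 + D
Σ(formed) = 8×782 + 8×458 = 9920
ΔH = Σ(broken) − Σ(formed) = (6914 + D) − (9920) = −3006 + D
Setting this equal to −2403 kJ gives D = 603 kJ/mol.

D(C=C) ≈ 603 kJ/mol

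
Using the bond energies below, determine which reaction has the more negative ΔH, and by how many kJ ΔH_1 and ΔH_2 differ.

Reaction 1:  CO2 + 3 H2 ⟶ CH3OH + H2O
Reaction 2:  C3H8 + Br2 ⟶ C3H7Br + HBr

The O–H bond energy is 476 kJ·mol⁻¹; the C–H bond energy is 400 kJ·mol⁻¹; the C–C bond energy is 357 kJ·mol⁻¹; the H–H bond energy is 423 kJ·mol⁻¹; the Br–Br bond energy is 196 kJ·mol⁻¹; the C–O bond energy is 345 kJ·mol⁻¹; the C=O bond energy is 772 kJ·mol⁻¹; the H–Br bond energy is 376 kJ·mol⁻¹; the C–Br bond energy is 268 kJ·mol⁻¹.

Reaction 1, by 112 kJ

Reaction 1:
  Bonds broken (reactants):
    C=O: 2 × 772 = 1544
    H–H: 3 × 423 = 1269
    Σ(broken) = 2813 kJ
  Bonds formed (products):
    C–H: 3 × 400 = 1200
    C–O: 1 × 345 = 345
    O–H: 3 × 476 = 1428
    Σ(formed) = 2973 kJ
  ΔH_1 = 2813 − 2973 = −160 kJ
Reaction 2:
  Bonds broken (reactants):
    Br–Br: 1 × 196 = 196
    C–C: 2 × 357 = 714
    C–H: 8 × 400 = 3200
    Σ(broken) = 4110 kJ
  Bonds formed (products):
    C–Br: 1 × 268 = 268
    C–C: 2 × 357 = 714
    C–H: 7 × 400 = 2800
    H–Br: 1 × 376 = 376
    Σ(formed) = 4158 kJ
  ΔH_2 = 4110 − 4158 = −48 kJ
ΔH_1 − ΔH_2 = −112 kJ, so reaction 1 has the more negative ΔH; |ΔH_1 − ΔH_2| = 112 kJ.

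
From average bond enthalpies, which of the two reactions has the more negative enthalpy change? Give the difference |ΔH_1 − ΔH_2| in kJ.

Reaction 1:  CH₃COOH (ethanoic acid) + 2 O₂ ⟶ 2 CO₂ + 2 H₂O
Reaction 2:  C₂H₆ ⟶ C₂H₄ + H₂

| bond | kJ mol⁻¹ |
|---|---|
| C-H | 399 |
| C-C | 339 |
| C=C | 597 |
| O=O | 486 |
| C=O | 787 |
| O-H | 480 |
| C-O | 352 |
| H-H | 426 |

Reaction 1:
  Bonds broken (reactants):
    C-C: 1 × 339 = 339
    C-H: 3 × 399 = 1197
    C-O: 1 × 352 = 352
    C=O: 1 × 787 = 787
    O-H: 1 × 480 = 480
    O=O: 2 × 486 = 972
    Σ(broken) = 4127 kJ
  Bonds formed (products):
    C=O: 4 × 787 = 3148
    O-H: 4 × 480 = 1920
    Σ(formed) = 5068 kJ
  ΔH_1 = 4127 − 5068 = −941 kJ
Reaction 2:
  Bonds broken (reactants):
    C-C: 1 × 339 = 339
    C-H: 6 × 399 = 2394
    Σ(broken) = 2733 kJ
  Bonds formed (products):
    C-H: 4 × 399 = 1596
    C=C: 1 × 597 = 597
    H-H: 1 × 426 = 426
    Σ(formed) = 2619 kJ
  ΔH_2 = 2733 − 2619 = +114 kJ
ΔH_1 − ΔH_2 = −1055 kJ, so reaction 1 has the more negative ΔH; |ΔH_1 − ΔH_2| = 1055 kJ.

Reaction 1, by 1055 kJ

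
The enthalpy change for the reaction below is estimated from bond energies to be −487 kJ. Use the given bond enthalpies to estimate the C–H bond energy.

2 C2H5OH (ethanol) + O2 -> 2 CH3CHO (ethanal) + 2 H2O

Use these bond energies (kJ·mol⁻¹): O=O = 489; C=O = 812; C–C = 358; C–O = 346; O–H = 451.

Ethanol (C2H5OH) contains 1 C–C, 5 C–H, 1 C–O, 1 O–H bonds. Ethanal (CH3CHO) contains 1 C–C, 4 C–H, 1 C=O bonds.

D(C–H) ≈ 429 kJ/mol

Let D be the C–H bond energy.
Σ(broken) = 2×358 + 10×D + 2×346 + 2×451 + 1×489 = 2799 + 10D
Σ(formed) = 2×358 + 8×D + 2×812 + 4×451 = 4144 + 8D
ΔH = Σ(broken) − Σ(formed) = (2799 + 10D) − (4144 + 8D) = −1345 + 2D
Setting this equal to −487 kJ gives 2D = 858, so D = 429 kJ/mol.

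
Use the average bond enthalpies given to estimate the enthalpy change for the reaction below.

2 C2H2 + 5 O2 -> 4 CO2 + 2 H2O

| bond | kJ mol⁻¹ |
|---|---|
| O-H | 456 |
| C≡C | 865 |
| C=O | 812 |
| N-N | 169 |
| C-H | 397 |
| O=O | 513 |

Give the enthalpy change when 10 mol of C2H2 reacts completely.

ΔH = −12185 kJ

Bonds broken (reactants):
  C≡C: 2 × 865 = 1730
  C-H: 4 × 397 = 1588
  O=O: 5 × 513 = 2565
  Σ(broken) = 5883 kJ
Bonds formed (products):
  C=O: 8 × 812 = 6496
  O-H: 4 × 456 = 1824
  Σ(formed) = 8320 kJ
ΔH = Σ(broken) − Σ(formed) = 5883 − 8320 = −2437 kJ
For 5× the reaction as written: 5 × (−2437) = −12185 kJ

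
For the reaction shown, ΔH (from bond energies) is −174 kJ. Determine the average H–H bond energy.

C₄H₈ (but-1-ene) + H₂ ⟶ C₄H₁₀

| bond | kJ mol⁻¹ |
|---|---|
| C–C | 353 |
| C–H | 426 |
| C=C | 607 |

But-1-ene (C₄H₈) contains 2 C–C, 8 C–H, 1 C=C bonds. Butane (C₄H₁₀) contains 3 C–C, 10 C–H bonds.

D(H–H) ≈ 424 kJ/mol

Let D be the H–H bond energy.
Σ(broken) = 2×353 + 8×426 + 1×607 + 1×D = 4721 + D
Σ(formed) = 3×353 + 10×426 = 5319
ΔH = Σ(broken) − Σ(formed) = (4721 + D) − (5319) = −598 + D
Setting this equal to −174 kJ gives D = 424 kJ/mol.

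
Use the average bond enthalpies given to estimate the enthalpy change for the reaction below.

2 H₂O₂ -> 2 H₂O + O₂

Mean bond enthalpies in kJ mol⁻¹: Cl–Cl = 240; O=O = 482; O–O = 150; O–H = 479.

Bonds broken (reactants):
  O–H: 4 × 479 = 1916
  O–O: 2 × 150 = 300
  Σ(broken) = 2216 kJ
Bonds formed (products):
  O–H: 4 × 479 = 1916
  O=O: 1 × 482 = 482
  Σ(formed) = 2398 kJ
ΔH = Σ(broken) − Σ(formed) = 2216 − 2398 = −182 kJ

ΔH ≈ −182 kJ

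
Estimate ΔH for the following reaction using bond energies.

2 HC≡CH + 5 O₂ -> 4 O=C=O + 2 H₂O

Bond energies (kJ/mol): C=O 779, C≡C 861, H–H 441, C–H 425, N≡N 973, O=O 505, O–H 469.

ΔH ≈ −2161 kJ

Bonds broken (reactants):
  C≡C: 2 × 861 = 1722
  C–H: 4 × 425 = 1700
  O=O: 5 × 505 = 2525
  Σ(broken) = 5947 kJ
Bonds formed (products):
  C=O: 8 × 779 = 6232
  O–H: 4 × 469 = 1876
  Σ(formed) = 8108 kJ
ΔH = Σ(broken) − Σ(formed) = 5947 − 8108 = −2161 kJ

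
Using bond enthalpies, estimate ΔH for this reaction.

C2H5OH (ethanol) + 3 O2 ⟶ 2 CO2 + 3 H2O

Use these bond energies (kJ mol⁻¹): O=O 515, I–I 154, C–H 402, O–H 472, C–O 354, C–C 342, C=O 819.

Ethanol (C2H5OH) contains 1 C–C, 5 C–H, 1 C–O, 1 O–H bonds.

ΔH ≈ −1385 kJ

Bonds broken (reactants):
  C–C: 1 × 342 = 342
  C–H: 5 × 402 = 2010
  C–O: 1 × 354 = 354
  O–H: 1 × 472 = 472
  O=O: 3 × 515 = 1545
  Σ(broken) = 4723 kJ
Bonds formed (products):
  C=O: 4 × 819 = 3276
  O–H: 6 × 472 = 2832
  Σ(formed) = 6108 kJ
ΔH = Σ(broken) − Σ(formed) = 4723 − 6108 = −1385 kJ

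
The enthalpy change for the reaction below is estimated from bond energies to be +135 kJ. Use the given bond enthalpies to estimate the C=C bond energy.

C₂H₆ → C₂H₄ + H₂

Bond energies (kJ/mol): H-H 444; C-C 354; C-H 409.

D(C=C) ≈ 593 kJ/mol

Let D be the C=C bond energy.
Σ(broken) = 1×354 + 6×409 = 2808
Σ(formed) = 4×409 + 1×D + 1×444 = 2080 + D
ΔH = Σ(broken) − Σ(formed) = (2808) − (2080 + D) = +728 − D
Setting this equal to +135 kJ gives D = 593 kJ/mol.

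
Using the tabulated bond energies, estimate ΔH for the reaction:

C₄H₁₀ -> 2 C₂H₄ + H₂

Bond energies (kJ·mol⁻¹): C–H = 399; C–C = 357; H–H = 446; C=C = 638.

ΔH ≈ +147 kJ

Bonds broken (reactants):
  C–C: 3 × 357 = 1071
  C–H: 10 × 399 = 3990
  Σ(broken) = 5061 kJ
Bonds formed (products):
  C–H: 8 × 399 = 3192
  C=C: 2 × 638 = 1276
  H–H: 1 × 446 = 446
  Σ(formed) = 4914 kJ
ΔH = Σ(broken) − Σ(formed) = 5061 − 4914 = +147 kJ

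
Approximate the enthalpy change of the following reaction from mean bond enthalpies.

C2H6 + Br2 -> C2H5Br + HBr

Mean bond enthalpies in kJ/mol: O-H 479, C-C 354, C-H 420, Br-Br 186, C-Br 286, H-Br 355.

Bonds broken (reactants):
  Br-Br: 1 × 186 = 186
  C-C: 1 × 354 = 354
  C-H: 6 × 420 = 2520
  Σ(broken) = 3060 kJ
Bonds formed (products):
  C-Br: 1 × 286 = 286
  C-C: 1 × 354 = 354
  C-H: 5 × 420 = 2100
  H-Br: 1 × 355 = 355
  Σ(formed) = 3095 kJ
ΔH = Σ(broken) − Σ(formed) = 3060 − 3095 = −35 kJ

ΔH ≈ −35 kJ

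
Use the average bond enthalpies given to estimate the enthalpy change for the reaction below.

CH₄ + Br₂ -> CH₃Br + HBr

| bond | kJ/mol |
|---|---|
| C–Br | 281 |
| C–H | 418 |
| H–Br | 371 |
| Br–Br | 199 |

Bonds broken (reactants):
  Br–Br: 1 × 199 = 199
  C–H: 4 × 418 = 1672
  Σ(broken) = 1871 kJ
Bonds formed (products):
  C–Br: 1 × 281 = 281
  C–H: 3 × 418 = 1254
  H–Br: 1 × 371 = 371
  Σ(formed) = 1906 kJ
ΔH = Σ(broken) − Σ(formed) = 1871 − 1906 = −35 kJ

ΔH ≈ −35 kJ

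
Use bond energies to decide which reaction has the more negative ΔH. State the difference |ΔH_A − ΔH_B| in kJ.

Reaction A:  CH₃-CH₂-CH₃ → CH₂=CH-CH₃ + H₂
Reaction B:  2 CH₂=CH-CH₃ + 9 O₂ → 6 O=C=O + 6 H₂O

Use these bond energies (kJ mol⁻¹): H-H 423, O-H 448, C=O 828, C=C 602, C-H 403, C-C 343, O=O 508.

Reaction A:
  Bonds broken (reactants):
    C-C: 2 × 343 = 686
    C-H: 8 × 403 = 3224
    Σ(broken) = 3910 kJ
  Bonds formed (products):
    C-C: 1 × 343 = 343
    C-H: 6 × 403 = 2418
    C=C: 1 × 602 = 602
    H-H: 1 × 423 = 423
    Σ(formed) = 3786 kJ
  ΔH_A = 3910 − 3786 = +124 kJ
Reaction B:
  Bonds broken (reactants):
    C-C: 2 × 343 = 686
    C-H: 12 × 403 = 4836
    C=C: 2 × 602 = 1204
    O=O: 9 × 508 = 4572
    Σ(broken) = 11298 kJ
  Bonds formed (products):
    C=O: 12 × 828 = 9936
    O-H: 12 × 448 = 5376
    Σ(formed) = 15312 kJ
  ΔH_B = 11298 − 15312 = −4014 kJ
ΔH_A − ΔH_B = +4138 kJ, so reaction B has the more negative ΔH; |ΔH_A − ΔH_B| = 4138 kJ.

Reaction B, by 4138 kJ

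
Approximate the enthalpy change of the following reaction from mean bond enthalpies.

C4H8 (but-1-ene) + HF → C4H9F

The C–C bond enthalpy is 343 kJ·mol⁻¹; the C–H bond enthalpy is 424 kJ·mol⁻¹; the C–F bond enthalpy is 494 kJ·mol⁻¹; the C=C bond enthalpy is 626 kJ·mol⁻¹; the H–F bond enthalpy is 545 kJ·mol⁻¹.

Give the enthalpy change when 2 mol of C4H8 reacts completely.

ΔH = −180 kJ

Bonds broken (reactants):
  C–C: 2 × 343 = 686
  C–H: 8 × 424 = 3392
  C=C: 1 × 626 = 626
  H–F: 1 × 545 = 545
  Σ(broken) = 5249 kJ
Bonds formed (products):
  C–C: 3 × 343 = 1029
  C–F: 1 × 494 = 494
  C–H: 9 × 424 = 3816
  Σ(formed) = 5339 kJ
ΔH = Σ(broken) − Σ(formed) = 5249 − 5339 = −90 kJ
For 2× the reaction as written: 2 × (−90) = −180 kJ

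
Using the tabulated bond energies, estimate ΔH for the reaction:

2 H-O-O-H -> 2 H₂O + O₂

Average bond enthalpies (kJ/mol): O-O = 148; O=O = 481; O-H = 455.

ΔH ≈ −185 kJ

Bonds broken (reactants):
  O-H: 4 × 455 = 1820
  O-O: 2 × 148 = 296
  Σ(broken) = 2116 kJ
Bonds formed (products):
  O-H: 4 × 455 = 1820
  O=O: 1 × 481 = 481
  Σ(formed) = 2301 kJ
ΔH = Σ(broken) − Σ(formed) = 2116 − 2301 = −185 kJ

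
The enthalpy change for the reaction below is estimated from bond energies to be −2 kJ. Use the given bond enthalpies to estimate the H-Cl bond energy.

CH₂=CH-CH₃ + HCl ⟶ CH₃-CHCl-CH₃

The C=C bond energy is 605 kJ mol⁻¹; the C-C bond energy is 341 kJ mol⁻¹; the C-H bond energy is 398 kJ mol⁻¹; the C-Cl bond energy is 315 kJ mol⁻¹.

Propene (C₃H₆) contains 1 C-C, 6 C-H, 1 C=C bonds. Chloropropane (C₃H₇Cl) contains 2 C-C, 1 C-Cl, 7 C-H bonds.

D(H-Cl) ≈ 447 kJ/mol

Let D be the H-Cl bond energy.
Σ(broken) = 1×341 + 6×398 + 1×605 + 1×D = 3334 + D
Σ(formed) = 2×341 + 1×315 + 7×398 = 3783
ΔH = Σ(broken) − Σ(formed) = (3334 + D) − (3783) = −449 + D
Setting this equal to −2 kJ gives D = 447 kJ/mol.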